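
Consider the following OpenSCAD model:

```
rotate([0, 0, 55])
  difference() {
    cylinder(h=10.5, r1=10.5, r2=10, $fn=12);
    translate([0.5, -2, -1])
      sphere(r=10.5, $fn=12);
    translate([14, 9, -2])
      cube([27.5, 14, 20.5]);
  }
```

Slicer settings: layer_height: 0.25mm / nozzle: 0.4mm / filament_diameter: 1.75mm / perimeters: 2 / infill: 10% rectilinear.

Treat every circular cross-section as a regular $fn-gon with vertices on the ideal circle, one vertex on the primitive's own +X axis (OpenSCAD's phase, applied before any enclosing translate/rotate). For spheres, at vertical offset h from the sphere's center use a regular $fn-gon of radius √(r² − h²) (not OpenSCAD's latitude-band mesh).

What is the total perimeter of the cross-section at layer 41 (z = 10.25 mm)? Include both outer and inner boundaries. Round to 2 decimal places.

At z = 10.25 mm: the cone: at t=0.976 of its height the radius interpolates to r₁+(r₂−r₁)t = 10.012, giving a regular 12-gon of that circumradius (perimeter = 2·12·10.012·sin(180°/12) = 62.19 mm); the sphere at (0.5, -2) is absent (|z−center|=11.250 > r=10.5); the 27.5×14 cube at (14, 9) contributes its full rectangle (perimeter 83.00 mm); After the difference (first − rest): starting from the cone, the 27.5×14 cube at (14, 9) misses the remaining region (no effect) — boundary = 62.19 mm; (whole slice rotated 55° about Z — lengths, areas and connectivity unchanged). Overall, the cross-section is a single solid region. Total boundary length (outer) = 62.19 mm.

62.19 mm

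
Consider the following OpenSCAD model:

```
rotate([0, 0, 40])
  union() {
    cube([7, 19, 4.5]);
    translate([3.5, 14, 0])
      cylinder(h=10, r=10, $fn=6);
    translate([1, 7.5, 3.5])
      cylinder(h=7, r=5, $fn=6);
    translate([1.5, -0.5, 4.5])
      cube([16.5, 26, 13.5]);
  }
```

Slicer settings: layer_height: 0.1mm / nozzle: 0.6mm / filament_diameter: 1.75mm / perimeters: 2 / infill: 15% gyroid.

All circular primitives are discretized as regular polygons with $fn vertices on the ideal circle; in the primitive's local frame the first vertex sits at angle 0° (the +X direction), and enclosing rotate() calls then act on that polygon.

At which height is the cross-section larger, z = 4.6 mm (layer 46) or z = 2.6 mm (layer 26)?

layer 46 (z = 4.6 mm)

Layer 46 (z = 4.6): the cube is absent (z outside [0, 4.5]); the r=10 cylinder at (3.5, 14) gives a regular 6-gon of circumradius 10 (constant along its height) (area = (6/2)·10.000²·sin(360°/6) = 259.81 mm²); the r=5 cylinder at (1, 7.5) gives a regular 6-gon of circumradius 5 (constant along its height) (area = (6/2)·5.000²·sin(360°/6) = 64.95 mm²); the cube at (1.5, -0.5) is present — its section is the full 16.5×26 rectangle (area 429.00 mm²); Combining (union): the regions partially overlap — summed areas 753.76 mm² minus the doubly-counted overlap 218.24 mm² gives 535.52 mm² — area = 535.52 mm²; (rotated 40° about Z; rotation is an isometry so areas/perimeters/island counts are preserved). So its area = 535.52 mm². Layer 26 (z = 2.6): the 7×19 cube contributes its full rectangle (area 133.00 mm²); the r=10 cylinder at (3.5, 14) gives a regular 6-gon of circumradius 10 (constant along its height) (area = (6/2)·10.000²·sin(360°/6) = 259.81 mm²); the cylinder at (1, 7.5) is not intersected at this z (z outside [3.5, 10.5]); the cube at (1.5, -0.5) is absent (z outside [4.5, 18]); Taking the union: the regions partially overlap — summed areas 392.81 mm² minus the doubly-counted overlap 95.62 mm² gives 297.19 mm² — area = 297.19 mm²; (rotated 40° about Z; rotation is an isometry so areas/perimeters/island counts are preserved). So its area = 297.19 mm². Layer 46 is larger (535.52 vs 297.19 mm²).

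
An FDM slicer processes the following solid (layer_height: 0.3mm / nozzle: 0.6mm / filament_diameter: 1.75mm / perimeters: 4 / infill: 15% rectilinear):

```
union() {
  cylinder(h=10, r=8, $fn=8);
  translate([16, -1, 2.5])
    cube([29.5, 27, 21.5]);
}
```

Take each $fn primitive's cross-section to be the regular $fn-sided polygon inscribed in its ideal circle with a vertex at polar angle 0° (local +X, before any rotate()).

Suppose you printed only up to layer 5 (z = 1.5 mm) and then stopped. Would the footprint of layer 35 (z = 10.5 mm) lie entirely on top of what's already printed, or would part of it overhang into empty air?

part overhangs

Compare the two slices. At z = 1.5: the cylinder: section is a regular 8-gon, circumradius r=8 (area = (8/2)·8.000²·sin(360°/8) = 181.02 mm²); the cube at (16, -1) is absent (z outside [2.5, 24]); Taking the union: only the r=8 cylinder is present, so the union is just that shape — area = 181.02 mm². At z = 10.5: the cylinder does not reach this height (z outside [0, 10]); the cube at (16, -1) is present — its section is the full 29.5×27 rectangle (area 796.50 mm²); Merging all regions: only the 29.5×27 cube at (16, -1) is present, so the union is just that shape — area = 796.50 mm². Checking containment: at z = 10.5 the cross-section extends beyond the z = 1.5 cross-section by about 796.50 mm².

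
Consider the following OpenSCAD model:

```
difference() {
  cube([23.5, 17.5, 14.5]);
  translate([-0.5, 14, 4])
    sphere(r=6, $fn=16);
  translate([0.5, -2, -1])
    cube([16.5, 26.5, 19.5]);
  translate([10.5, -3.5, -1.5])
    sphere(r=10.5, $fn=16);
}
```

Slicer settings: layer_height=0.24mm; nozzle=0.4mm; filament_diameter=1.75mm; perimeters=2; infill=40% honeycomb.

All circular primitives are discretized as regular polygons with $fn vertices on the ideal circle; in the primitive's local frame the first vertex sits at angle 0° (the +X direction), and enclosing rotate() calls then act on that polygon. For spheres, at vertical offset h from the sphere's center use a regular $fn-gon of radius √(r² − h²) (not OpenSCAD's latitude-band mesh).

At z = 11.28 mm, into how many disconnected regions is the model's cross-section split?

2

At z = 11.28 mm: the cube is present — its section is the full 23.5×17.5 rectangle; the sphere at (-0.5, 14) is absent (|z−center|=7.280 > r=6); the cube at (0.5, -2) (footprint 16.5×26.5) is included at this height; the sphere at (10.5, -3.5) does not reach this height (|z−center|=12.780 > r=10.5); Taking the first minus the rest: starting from the 23.5×17.5 cube, the 16.5×26.5 cube at (0.5, -2) partially overlaps it — only the 288.75 mm² overlap (of its 437.25 mm²) is removed, clipping the outline — 2 connected regions. The result has 2 disconnected regions.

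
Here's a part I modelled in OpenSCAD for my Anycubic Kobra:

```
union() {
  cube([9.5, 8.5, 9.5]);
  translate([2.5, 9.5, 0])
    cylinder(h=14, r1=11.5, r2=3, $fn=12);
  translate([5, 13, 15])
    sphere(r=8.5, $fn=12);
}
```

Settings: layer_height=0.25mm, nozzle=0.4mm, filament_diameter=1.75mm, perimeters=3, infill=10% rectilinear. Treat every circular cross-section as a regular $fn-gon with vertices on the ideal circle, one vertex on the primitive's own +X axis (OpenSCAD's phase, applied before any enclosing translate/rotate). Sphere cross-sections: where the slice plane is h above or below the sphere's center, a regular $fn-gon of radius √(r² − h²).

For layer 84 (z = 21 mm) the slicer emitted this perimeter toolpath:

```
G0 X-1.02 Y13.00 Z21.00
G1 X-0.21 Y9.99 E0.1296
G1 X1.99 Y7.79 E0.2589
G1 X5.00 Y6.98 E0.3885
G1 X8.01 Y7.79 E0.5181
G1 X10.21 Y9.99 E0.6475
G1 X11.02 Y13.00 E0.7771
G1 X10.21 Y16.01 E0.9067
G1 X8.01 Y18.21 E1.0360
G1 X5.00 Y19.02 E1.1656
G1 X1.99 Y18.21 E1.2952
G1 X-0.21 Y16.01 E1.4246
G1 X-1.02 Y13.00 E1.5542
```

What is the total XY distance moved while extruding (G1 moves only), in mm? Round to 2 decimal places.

37.38 mm

Sum the Euclidean lengths of each G1 segment: total = 37.38 mm.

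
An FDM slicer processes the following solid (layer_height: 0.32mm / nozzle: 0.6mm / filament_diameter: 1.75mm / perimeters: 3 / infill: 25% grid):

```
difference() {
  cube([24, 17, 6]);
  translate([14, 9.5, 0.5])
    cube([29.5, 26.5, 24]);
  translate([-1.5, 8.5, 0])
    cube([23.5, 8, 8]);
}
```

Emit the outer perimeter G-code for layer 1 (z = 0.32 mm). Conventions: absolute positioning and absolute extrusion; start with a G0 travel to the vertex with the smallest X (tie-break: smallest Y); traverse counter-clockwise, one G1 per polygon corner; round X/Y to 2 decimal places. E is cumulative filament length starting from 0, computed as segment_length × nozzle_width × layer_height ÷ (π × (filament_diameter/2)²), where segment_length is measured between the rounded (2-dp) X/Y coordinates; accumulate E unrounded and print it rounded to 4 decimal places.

At z = 0.32 mm: the cube (footprint 24×17) is included at this height; the cube at (14, 9.5) is absent (z outside [0.5, 24.5]); the cube at (-1.5, 8.5) (footprint 23.5×8) is included at this height; Taking the first minus the rest: starting from the 24×17 cube, the 23.5×8 cube at (-1.5, 8.5) partially overlaps it — only the 176.00 mm² overlap (of its 188.00 mm²) is removed, clipping the outline — 1 connected region. The outline is a single polygon with 8 vertices. Extrusion per mm of travel: 0.6 × 0.32 / (π × 0.875²) = 0.079824. Accumulating E over each segment gives final E = 10.0579.

G0 X0.00 Y0.00 Z0.32
G1 X24.00 Y0.00 E1.9158
G1 X24.00 Y17.00 E3.2728
G1 X0.00 Y17.00 E5.1886
G1 X0.00 Y16.50 E5.2285
G1 X22.00 Y16.50 E6.9846
G1 X22.00 Y8.50 E7.6232
G1 X0.00 Y8.50 E9.3794
G1 X0.00 Y0.00 E10.0579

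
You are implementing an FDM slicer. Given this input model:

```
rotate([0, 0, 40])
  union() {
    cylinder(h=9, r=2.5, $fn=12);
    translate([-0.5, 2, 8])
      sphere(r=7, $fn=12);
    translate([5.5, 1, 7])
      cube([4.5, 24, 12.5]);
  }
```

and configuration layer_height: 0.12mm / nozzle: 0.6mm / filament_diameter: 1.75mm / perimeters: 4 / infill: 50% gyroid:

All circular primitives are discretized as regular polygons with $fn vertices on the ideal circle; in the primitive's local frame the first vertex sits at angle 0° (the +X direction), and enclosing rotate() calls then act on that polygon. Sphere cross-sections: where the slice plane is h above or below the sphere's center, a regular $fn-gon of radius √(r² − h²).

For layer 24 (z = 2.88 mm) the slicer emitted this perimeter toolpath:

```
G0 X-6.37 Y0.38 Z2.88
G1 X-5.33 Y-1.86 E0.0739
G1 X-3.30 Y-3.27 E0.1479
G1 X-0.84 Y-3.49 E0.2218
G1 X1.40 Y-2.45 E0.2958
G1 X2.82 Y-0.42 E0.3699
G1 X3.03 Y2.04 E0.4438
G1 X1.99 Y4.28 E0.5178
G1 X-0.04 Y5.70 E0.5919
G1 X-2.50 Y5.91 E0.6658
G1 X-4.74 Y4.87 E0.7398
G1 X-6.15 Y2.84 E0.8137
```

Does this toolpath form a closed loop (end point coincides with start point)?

no

Start point (G0): (-6.37, 0.38). End point (last G1): the path does not return to the start — open.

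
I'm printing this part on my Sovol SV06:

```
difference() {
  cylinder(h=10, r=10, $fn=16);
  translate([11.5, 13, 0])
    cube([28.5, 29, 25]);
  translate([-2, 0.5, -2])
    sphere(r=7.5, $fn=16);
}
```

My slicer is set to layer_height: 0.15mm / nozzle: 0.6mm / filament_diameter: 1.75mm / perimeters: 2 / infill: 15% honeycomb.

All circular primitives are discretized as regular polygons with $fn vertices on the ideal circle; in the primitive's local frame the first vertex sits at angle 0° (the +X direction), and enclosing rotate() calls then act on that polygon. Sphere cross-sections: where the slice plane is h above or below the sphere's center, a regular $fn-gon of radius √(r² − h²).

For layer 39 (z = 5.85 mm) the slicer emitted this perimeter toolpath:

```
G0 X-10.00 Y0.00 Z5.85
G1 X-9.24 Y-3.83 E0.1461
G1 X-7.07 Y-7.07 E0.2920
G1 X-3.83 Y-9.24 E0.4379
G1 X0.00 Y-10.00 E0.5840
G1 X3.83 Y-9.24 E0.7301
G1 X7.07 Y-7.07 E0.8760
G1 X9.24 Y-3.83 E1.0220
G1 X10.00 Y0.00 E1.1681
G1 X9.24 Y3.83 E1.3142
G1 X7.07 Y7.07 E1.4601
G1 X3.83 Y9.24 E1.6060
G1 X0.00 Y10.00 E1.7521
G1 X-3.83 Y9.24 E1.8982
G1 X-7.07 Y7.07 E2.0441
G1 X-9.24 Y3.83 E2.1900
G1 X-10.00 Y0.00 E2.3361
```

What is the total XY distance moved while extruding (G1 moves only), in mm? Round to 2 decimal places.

62.43 mm

Sum the Euclidean lengths of each G1 segment: total = 62.43 mm.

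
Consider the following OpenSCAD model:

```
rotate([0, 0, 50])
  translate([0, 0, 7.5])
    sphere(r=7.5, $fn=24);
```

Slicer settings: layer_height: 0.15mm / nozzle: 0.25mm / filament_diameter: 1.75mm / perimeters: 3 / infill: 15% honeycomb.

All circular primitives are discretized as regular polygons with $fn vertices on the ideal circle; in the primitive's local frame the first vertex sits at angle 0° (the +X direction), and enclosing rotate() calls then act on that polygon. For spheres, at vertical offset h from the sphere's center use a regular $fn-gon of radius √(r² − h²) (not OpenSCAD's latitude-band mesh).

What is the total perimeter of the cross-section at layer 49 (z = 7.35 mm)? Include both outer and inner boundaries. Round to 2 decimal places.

46.98 mm

At z = 7.35 mm: the r=7.5 sphere contributes a regular 24-gon of circumradius √(7.5²−0.15²) = 7.498 (perimeter = 2·24·7.498·sin(180°/24) = 46.98 mm); (whole slice rotated 50° about Z — lengths, areas and connectivity unchanged). Overall, the cross-section is a single solid region. Total boundary length (outer) = 46.98 mm.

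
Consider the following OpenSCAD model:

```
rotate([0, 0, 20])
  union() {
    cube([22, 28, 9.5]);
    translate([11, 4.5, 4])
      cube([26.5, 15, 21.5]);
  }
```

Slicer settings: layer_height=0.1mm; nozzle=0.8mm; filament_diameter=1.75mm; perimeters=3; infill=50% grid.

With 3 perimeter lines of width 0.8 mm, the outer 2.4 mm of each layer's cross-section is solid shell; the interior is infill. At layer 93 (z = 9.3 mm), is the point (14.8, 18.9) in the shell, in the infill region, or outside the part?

infill

At z = 9.3 mm: the 22×28 cube contributes its full rectangle; the cube at (11, 4.5) (footprint 26.5×15) is included at this height; Merging all regions: the regions partially overlap (shared area 165.00 mm²), so overlapping operands fuse into one piece — 1 connected region; (rotated 20° about Z; rotation is an isometry so areas/perimeters/island counts are preserved). Overall, the cross-section is a single solid region. Undo the 20° rotation: the query point maps to (20.372, 12.698) in the un-rotated model frame. The nearest boundary edge runs (22.00, 28.00)→(22.00, 19.50); distance from the point to it = 6.99 mm. The point is inside the cross-section and 6.99 mm from the nearest boundary — more than the 2.4 mm shell width (3 × 0.8), so it's in the infill interior.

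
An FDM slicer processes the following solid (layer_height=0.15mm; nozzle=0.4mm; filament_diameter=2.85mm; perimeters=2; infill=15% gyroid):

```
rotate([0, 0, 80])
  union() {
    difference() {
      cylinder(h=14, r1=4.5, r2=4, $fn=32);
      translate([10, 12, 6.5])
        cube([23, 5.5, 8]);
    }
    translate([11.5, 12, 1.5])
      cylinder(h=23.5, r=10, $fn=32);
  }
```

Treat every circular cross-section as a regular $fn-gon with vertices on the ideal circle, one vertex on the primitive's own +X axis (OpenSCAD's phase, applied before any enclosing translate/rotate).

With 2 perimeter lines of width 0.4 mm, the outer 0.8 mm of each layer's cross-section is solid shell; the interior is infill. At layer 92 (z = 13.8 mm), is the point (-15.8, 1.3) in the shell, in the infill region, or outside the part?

At z = 13.8 mm: the cone contributes a regular 32-gon of circumradius 4.007 (interpolated between r1=4.5 and r2=4 at t=0.986); the 23×5.5 cube at (10, 12) contributes its full rectangle; Subtracting the remaining from the first: starting from the cone, the 23×5.5 cube at (10, 12) misses the remaining region (no effect) — 1 connected region; the r=10 cylinder at (11.5, 12) gives a regular 32-gon of circumradius 10 (constant along its height); Taking the union: the 2 present regions are separate (no shared area or edge), so areas and boundary lengths simply add and each stays a separate island — 2 connected regions; (whole slice rotated 80° about Z — lengths, areas and connectivity unchanged). Overall, the cross-section has 2 separate islands. Undo the 80° rotation: the query point maps to (-1.463, 15.786) in the un-rotated model frame. The nearest boundary edge runs (1.69, 13.95)→(2.26, 15.83); distance from the point to it = 3.55 mm. The point is not inside any of the regions above, so it lies outside the cross-section (3.55 mm from the nearest boundary).

outside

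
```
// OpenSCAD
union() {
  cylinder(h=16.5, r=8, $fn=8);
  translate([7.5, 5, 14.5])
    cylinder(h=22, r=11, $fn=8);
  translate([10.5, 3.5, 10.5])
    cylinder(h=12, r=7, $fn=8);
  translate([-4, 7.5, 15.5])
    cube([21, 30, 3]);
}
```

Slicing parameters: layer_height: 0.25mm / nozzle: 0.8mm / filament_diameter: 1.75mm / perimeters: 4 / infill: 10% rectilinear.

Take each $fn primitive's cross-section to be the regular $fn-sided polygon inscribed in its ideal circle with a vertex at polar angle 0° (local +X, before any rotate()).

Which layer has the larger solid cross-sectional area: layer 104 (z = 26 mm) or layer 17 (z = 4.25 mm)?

layer 104 (z = 26 mm)

Layer 104 (z = 26): the cylinder does not reach this height (z outside [0, 16.5]); the r=11 cylinder at (7.5, 5) gives a regular 8-gon of circumradius 11 (constant along its height) (area = (8/2)·11.000²·sin(360°/8) = 342.24 mm²); the cylinder at (10.5, 3.5) is absent (z outside [10.5, 22.5]); the cube at (-4, 7.5) is absent (z outside [15.5, 18.5]); Taking the union: only the r=11 cylinder at (7.5, 5) is present, so the union is just that shape — area = 342.24 mm². So its area = 342.24 mm². Layer 17 (z = 4.25): the r=8 cylinder contributes a regular 8-gon of circumradius 8 (area = (8/2)·8.000²·sin(360°/8) = 181.02 mm²); the cylinder at (7.5, 5) is not intersected at this z (z outside [14.5, 36.5]); the cylinder at (10.5, 3.5) does not reach this height (z outside [10.5, 22.5]); the cube at (-4, 7.5) is absent (z outside [15.5, 18.5]); Merging all regions: only the r=8 cylinder is present, so the union is just that shape — area = 181.02 mm². So its area = 181.02 mm². Layer 104 is larger (342.24 vs 181.02 mm²).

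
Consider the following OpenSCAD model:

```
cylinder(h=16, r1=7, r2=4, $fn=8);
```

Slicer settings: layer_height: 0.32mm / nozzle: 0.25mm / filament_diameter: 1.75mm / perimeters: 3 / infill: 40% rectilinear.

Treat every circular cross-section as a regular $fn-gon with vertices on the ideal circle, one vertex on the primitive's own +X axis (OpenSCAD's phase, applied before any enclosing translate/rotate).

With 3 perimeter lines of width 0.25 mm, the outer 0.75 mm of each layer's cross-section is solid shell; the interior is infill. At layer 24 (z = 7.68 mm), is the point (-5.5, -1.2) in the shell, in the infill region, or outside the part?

At z = 7.68 mm: the cone contributes a regular 8-gon of circumradius 5.560 (interpolated between r1=7 and r2=4 at t=0.480). Overall, the cross-section is a single solid region. The nearest boundary edge runs (-5.56, 0.00)→(-3.93, -3.93); distance from the point to it = 0.40 mm. The point is not inside any of the regions above, so it lies outside the cross-section (0.40 mm from the nearest boundary).

outside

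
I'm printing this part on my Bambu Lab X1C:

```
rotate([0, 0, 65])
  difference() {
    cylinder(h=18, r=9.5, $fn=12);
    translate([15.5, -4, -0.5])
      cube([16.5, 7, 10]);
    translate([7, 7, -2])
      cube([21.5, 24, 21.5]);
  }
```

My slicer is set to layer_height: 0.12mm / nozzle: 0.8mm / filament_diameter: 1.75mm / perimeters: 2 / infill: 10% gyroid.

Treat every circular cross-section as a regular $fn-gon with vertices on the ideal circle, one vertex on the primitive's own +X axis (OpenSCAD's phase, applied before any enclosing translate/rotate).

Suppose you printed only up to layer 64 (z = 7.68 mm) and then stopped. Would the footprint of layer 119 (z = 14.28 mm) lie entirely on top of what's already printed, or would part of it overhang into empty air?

entirely on top

Compare the two slices. At z = 7.68: the r=9.5 cylinder gives a regular 12-gon of circumradius 9.5 (constant along its height) (area = (12/2)·9.500²·sin(360°/12) = 270.75 mm²); the 16.5×7 cube at (15.5, -4) contributes its full rectangle (area 115.50 mm²); the cube at (7, 7) is present — its section is the full 21.5×24 rectangle (area 516.00 mm²); Subtracting the remaining from the first: starting from the r=9.5 cylinder (270.75 mm²), the 16.5×7 cube at (15.5, -4) misses the remaining region (no effect); the 21.5×24 cube at (7, 7) misses the remaining region (no effect) — area = 270.75 mm²; (rotated 65° about Z; rotation is an isometry so areas/perimeters/island counts are preserved). At z = 14.28: the r=9.5 cylinder gives a regular 12-gon of circumradius 9.5 (constant along its height) (area = (12/2)·9.500²·sin(360°/12) = 270.75 mm²); the cube at (15.5, -4) is absent (z outside [-0.5, 9.5]); the cube at (7, 7) is present — its section is the full 21.5×24 rectangle (area 516.00 mm²); Taking the first minus the rest: starting from the r=9.5 cylinder (270.75 mm²), the 21.5×24 cube at (7, 7) misses the remaining region (no effect) — area = 270.75 mm²; (whole slice rotated 65° about Z — lengths, areas and connectivity unchanged). Checking containment: the cross-section at z = 14.28 is a subset of the cross-section at z = 7.68.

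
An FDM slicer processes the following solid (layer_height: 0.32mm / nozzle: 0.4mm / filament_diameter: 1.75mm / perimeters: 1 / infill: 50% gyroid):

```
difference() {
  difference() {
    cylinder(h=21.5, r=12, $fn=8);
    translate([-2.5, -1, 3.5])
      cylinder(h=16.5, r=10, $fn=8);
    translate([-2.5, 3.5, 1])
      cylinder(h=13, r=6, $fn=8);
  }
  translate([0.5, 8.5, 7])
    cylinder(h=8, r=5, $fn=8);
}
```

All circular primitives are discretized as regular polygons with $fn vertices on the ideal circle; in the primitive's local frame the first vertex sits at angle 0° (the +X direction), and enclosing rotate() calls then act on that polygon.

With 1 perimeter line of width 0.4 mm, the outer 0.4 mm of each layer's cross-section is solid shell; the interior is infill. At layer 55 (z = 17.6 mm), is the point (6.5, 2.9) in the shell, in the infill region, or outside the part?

infill

At z = 17.6 mm: the r=12 cylinder gives a regular 8-gon of circumradius 12 (constant along its height); the r=10 cylinder at (-2.5, -1) gives a regular 8-gon of circumradius 10 (constant along its height); the cylinder at (-2.5, 3.5) is absent (z outside [1, 14]); Taking the first minus the rest: starting from the r=12 cylinder, the r=10 cylinder at (-2.5, -1) partially overlaps it — only the 274.93 mm² overlap (of its 282.84 mm²) is removed, clipping the outline — 1 connected region; the cylinder at (0.5, 8.5) is absent (z outside [7, 15]); Taking the first minus the rest: none of the subtracted shapes is present at this height, so the result so far is unchanged — 1 connected region. Overall, the cross-section is a single solid region. The nearest boundary edge runs (7.50, -1.00)→(4.57, 6.07); distance from the point to it = 0.57 mm. The point is inside the cross-section and 0.57 mm from the nearest boundary — more than the 0.4 mm shell width (1 × 0.4), so it's in the infill interior.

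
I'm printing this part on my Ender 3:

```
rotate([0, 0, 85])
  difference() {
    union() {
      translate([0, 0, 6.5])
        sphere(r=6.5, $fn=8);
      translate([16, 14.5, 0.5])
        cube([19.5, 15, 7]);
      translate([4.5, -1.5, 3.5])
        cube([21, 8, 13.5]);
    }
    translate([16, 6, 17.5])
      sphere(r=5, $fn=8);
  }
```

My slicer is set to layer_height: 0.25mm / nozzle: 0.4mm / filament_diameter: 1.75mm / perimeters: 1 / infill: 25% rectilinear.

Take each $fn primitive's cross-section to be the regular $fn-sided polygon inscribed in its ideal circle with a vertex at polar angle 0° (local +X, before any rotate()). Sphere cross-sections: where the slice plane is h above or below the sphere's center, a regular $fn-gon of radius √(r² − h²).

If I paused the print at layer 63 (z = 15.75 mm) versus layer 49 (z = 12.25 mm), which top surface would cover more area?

layer 49 (z = 12.25 mm)

Layer 63 (z = 15.75): the sphere does not reach this height (|z−center|=9.250 > r=6.5); the cube at (16, 14.5) is absent (z outside [0.5, 7.5]); the cube at (4.5, -1.5) is present — its section is the full 21×8 rectangle (area 168.00 mm²); Merging all regions: only the 21×8 cube at (4.5, -1.5) is present, so the union is just that shape — area = 168.00 mm²; the sphere at (16, 6): section is a regular 8-gon, circumradius = √(r²−h²) = √(5²−1.75²) = 4.684 (area = (8/2)·4.684²·sin(360°/8) = 62.05 mm²); After the difference (first − rest): starting from the result so far (168.00 mm²), the r=5 sphere at (16, 6) partially overlaps it — only the 35.60 mm² overlap (of its 62.05 mm²) is removed, clipping the outline — area = 132.40 mm²; (whole slice rotated 85° about Z — lengths, areas and connectivity unchanged). So its area = 132.40 mm². Layer 49 (z = 12.25): the sphere: section is a regular 8-gon, circumradius = √(r²−h²) = √(6.5²−5.75²) = 3.031 (area = (8/2)·3.031²·sin(360°/8) = 25.99 mm²); the cube at (16, 14.5) is absent (z outside [0.5, 7.5]); the 21×8 cube at (4.5, -1.5) contributes its full rectangle (area 168.00 mm²); Combining (union): the 2 present regions are separate (no shared area or edge), so areas and boundary lengths simply add and each stays a separate island — area = 193.99 mm²; the sphere at (16, 6) is not intersected at this z (|z−center|=5.250 > r=5); Taking the first minus the rest: none of the subtracted shapes is present at this height, so that combined region is unchanged — area = 193.99 mm²; (whole slice rotated 85° about Z — lengths, areas and connectivity unchanged). So its area = 193.99 mm². Layer 49 is larger (193.99 vs 132.40 mm²).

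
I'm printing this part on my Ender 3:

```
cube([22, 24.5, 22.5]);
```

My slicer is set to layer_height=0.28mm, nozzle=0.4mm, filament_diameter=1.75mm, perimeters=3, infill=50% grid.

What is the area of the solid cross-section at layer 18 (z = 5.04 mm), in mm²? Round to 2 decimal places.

539.00 mm²

At z = 5.04 mm: the cube is present — its section is the full 22×24.5 rectangle (area 539.00 mm²). Overall, the cross-section is a single solid region. Net area = 539.00 mm².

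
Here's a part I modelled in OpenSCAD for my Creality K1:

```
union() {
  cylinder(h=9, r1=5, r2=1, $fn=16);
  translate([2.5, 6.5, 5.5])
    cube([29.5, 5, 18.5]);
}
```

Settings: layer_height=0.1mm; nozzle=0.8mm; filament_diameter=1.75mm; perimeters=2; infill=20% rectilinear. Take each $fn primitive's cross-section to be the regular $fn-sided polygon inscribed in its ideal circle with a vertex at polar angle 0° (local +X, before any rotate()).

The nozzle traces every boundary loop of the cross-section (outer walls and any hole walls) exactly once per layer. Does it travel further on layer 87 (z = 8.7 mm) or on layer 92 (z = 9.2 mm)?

Layer 87 (z = 8.7): the cone (r1=5→r2=1) has section circumradius 1.133 here — a regular 16-gon (perimeter = 2·16·1.133·sin(180°/16) = 7.08 mm); the cube at (2.5, 6.5) is present — its section is the full 29.5×5 rectangle (perimeter 69.00 mm); Combining (union): the 2 present regions are separate (no shared area or edge), so areas and boundary lengths simply add and each stays a separate island — boundary = 76.08 mm. So its perimeter = 76.08 mm. Layer 92 (z = 9.2): the cone is absent (z outside [0, 9]); the cube at (2.5, 6.5) is present — its section is the full 29.5×5 rectangle (perimeter 69.00 mm); Combining (union): only the 29.5×5 cube at (2.5, 6.5) is present, so the union is just that shape — boundary = 69.00 mm. So its perimeter = 69.00 mm. Layer 87 is larger (76.08 vs 69.00 mm).

layer 87 (z = 8.7 mm)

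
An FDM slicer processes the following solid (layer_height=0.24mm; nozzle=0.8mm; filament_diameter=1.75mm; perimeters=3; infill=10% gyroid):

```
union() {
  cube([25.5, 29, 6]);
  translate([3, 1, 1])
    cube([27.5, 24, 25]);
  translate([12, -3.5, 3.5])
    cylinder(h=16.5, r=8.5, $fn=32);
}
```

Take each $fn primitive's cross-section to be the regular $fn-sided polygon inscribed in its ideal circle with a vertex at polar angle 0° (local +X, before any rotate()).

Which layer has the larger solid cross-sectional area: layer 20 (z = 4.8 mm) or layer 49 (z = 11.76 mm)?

Layer 20 (z = 4.8): the cube is present — its section is the full 25.5×29 rectangle (area 739.50 mm²); the cube at (3, 1) (footprint 27.5×24) is included at this height (area 660.00 mm²); the r=8.5 cylinder at (12, -3.5) gives a regular 32-gon of circumradius 8.5 (constant along its height) (area = (32/2)·8.500²·sin(360°/32) = 225.52 mm²); Taking the union: the regions partially overlap — summed areas 1625.02 mm² minus the doubly-counted overlap 595.18 mm² gives 1029.85 mm² — area = 1029.85 mm². So its area = 1029.85 mm². Layer 49 (z = 11.76): the cube is absent (z outside [0, 6]); the cube at (3, 1) is present — its section is the full 27.5×24 rectangle (area 660.00 mm²); the cylinder at (12, -3.5): section is a regular 32-gon, circumradius r=8.5 (area = (32/2)·8.500²·sin(360°/32) = 225.52 mm²); Merging all regions: the regions partially overlap — summed areas 885.52 mm² minus the doubly-counted overlap 40.27 mm² gives 845.25 mm² — area = 845.25 mm². So its area = 845.25 mm². Layer 20 is larger (1029.85 vs 845.25 mm²).

layer 20 (z = 4.8 mm)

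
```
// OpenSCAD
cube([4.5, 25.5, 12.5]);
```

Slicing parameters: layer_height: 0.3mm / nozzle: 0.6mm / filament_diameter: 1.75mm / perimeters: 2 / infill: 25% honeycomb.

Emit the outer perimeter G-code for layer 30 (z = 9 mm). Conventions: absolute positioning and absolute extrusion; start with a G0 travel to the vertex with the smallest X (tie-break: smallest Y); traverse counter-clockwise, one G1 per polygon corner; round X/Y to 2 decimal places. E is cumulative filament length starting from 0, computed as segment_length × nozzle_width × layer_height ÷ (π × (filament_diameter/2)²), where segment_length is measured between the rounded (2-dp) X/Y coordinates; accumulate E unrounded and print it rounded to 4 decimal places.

At z = 9 mm: the 4.5×25.5 cube contributes its full rectangle. The outline is a single polygon with 4 vertices. Extrusion per mm of travel: 0.6 × 0.3 / (π × 0.875²) = 0.074835. Accumulating E over each segment gives final E = 4.4901.

G0 X0.00 Y0.00 Z9.00
G1 X4.50 Y0.00 E0.3368
G1 X4.50 Y25.50 E2.2451
G1 X0.00 Y25.50 E2.5818
G1 X0.00 Y0.00 E4.4901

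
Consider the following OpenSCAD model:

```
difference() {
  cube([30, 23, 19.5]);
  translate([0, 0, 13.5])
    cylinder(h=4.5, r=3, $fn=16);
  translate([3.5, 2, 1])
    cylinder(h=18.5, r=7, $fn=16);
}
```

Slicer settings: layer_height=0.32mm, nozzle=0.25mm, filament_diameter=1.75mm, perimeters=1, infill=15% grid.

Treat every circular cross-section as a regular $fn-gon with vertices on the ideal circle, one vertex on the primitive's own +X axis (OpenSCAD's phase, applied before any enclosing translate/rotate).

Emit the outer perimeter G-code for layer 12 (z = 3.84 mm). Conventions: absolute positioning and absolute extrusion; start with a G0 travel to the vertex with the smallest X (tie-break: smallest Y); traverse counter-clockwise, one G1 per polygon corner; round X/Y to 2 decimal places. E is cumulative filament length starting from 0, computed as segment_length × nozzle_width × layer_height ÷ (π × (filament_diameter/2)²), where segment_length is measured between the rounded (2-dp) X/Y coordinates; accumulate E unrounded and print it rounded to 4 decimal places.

At z = 3.84 mm: the cube (footprint 30×23) is included at this height; the cylinder does not reach this height (z outside [13.5, 18]); the r=7 cylinder at (3.5, 2) gives a regular 16-gon of circumradius 7 (constant along its height); Subtracting the remaining from the first: starting from the 30×23 cube, the r=7 cylinder at (3.5, 2) partially overlaps it — only the 81.23 mm² overlap (of its 150.01 mm²) is removed, clipping the outline — 1 connected region. The outline is a single polygon with 11 vertices. Extrusion per mm of travel: 0.25 × 0.32 / (π × 0.875²) = 0.033260. Accumulating E over each segment gives final E = 3.4812.

G0 X0.00 Y7.92 Z3.84
G1 X0.82 Y8.47 E0.0328
G1 X3.50 Y9.00 E0.1237
G1 X6.18 Y8.47 E0.2146
G1 X8.45 Y6.95 E0.3054
G1 X9.97 Y4.68 E0.3963
G1 X10.50 Y2.00 E0.4872
G1 X10.10 Y0.00 E0.5550
G1 X30.00 Y0.00 E1.2169
G1 X30.00 Y23.00 E1.9819
G1 X0.00 Y23.00 E2.9797
G1 X0.00 Y7.92 E3.4812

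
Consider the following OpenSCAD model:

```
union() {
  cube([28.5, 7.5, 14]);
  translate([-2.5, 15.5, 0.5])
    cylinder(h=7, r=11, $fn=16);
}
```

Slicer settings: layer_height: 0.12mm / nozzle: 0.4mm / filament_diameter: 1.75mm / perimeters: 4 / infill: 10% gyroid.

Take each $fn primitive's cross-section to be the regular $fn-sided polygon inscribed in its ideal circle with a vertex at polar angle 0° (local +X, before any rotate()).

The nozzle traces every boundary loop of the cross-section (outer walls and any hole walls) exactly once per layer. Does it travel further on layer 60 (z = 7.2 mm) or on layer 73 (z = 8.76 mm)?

layer 60 (z = 7.2 mm)

Layer 60 (z = 7.2): the 28.5×7.5 cube contributes its full rectangle (perimeter 72.00 mm); the r=11 cylinder at (-2.5, 15.5) contributes a regular 16-gon of circumradius 11 (perimeter = 2·16·11.000·sin(180°/16) = 68.67 mm); Taking the union: the regions partially overlap (shared area 7.49 mm²), so the edge portions inside another operand are dropped and the merged outline is re-measured after clipping — boundary = 127.59 mm. So its perimeter = 127.59 mm. Layer 73 (z = 8.76): the cube (footprint 28.5×7.5) is included at this height (perimeter 72.00 mm); the cylinder at (-2.5, 15.5) is absent (z outside [0.5, 7.5]); Taking the union: only the 28.5×7.5 cube is present, so the union is just that shape — boundary = 72.00 mm. So its perimeter = 72.00 mm. Layer 60 is larger (127.59 vs 72.00 mm).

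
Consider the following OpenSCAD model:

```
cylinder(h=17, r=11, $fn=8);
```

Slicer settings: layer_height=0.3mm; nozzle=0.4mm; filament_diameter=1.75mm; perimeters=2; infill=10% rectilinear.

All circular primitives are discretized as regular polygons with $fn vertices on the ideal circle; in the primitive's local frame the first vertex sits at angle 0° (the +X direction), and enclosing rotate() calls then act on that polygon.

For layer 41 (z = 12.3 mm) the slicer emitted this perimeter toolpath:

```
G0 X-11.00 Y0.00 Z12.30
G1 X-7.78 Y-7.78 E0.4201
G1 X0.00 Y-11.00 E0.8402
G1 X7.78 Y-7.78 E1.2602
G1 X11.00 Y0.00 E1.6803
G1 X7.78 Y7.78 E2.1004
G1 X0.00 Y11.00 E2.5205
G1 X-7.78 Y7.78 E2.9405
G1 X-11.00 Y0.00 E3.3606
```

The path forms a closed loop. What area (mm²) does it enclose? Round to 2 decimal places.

Apply the shoelace formula to the sequence of (X, Y) vertices; enclosed area = 342.32 mm².

342.32 mm²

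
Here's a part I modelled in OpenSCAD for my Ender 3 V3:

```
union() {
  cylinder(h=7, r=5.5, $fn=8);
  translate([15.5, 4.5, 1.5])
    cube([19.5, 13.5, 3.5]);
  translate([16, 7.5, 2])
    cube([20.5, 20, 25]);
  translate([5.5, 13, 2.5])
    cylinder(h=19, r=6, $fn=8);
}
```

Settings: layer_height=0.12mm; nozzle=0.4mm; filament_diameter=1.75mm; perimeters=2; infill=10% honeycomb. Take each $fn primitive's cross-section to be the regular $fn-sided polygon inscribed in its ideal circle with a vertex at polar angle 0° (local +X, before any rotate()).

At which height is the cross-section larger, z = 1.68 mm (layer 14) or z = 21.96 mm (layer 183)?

Layer 14 (z = 1.68): the r=5.5 cylinder gives a regular 8-gon of circumradius 5.5 (constant along its height) (area = (8/2)·5.500²·sin(360°/8) = 85.56 mm²); the cube at (15.5, 4.5) (footprint 19.5×13.5) is included at this height (area 263.25 mm²); the cube at (16, 7.5) is not intersected at this z (z outside [2, 27]); the cylinder at (5.5, 13) is absent (z outside [2.5, 21.5]); Merging all regions: the 2 present regions are separate (no shared area or edge), so areas and boundary lengths simply add and each stays a separate island — area = 348.81 mm². So its area = 348.81 mm². Layer 183 (z = 21.96): the cylinder is not intersected at this z (z outside [0, 7]); the cube at (15.5, 4.5) is not intersected at this z (z outside [1.5, 5]); the 20.5×20 cube at (16, 7.5) contributes its full rectangle (area 410.00 mm²); the cylinder at (5.5, 13) is not intersected at this z (z outside [2.5, 21.5]); Merging all regions: only the 20.5×20 cube at (16, 7.5) is present, so the union is just that shape — area = 410.00 mm². So its area = 410.00 mm². Layer 183 is larger (410.00 vs 348.81 mm²).

layer 183 (z = 21.96 mm)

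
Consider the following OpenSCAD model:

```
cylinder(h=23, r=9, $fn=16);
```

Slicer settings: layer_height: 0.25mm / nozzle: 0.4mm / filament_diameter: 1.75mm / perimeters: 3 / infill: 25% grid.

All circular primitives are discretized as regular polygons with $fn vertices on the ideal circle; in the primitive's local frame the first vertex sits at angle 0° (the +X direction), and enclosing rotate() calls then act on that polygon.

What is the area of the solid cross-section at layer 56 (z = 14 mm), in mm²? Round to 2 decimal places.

247.98 mm²

At z = 14 mm: the r=9 cylinder gives a regular 16-gon of circumradius 9 (constant along its height) (area = (16/2)·9.000²·sin(360°/16) = 247.98 mm²). Overall, the cross-section is a single solid region. Net area = 247.98 mm².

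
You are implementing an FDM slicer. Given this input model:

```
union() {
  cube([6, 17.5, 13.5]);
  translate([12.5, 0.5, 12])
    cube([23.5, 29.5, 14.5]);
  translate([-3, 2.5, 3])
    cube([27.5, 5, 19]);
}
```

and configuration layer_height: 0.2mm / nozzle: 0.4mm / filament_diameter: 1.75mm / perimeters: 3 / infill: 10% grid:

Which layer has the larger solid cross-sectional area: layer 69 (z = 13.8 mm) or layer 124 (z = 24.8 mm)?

Layer 69 (z = 13.8): the cube is not intersected at this z (z outside [0, 13.5]); the cube at (12.5, 0.5) (footprint 23.5×29.5) is included at this height (area 693.25 mm²); the cube at (-3, 2.5) is present — its section is the full 27.5×5 rectangle (area 137.50 mm²); Combining (union): the regions partially overlap — summed areas 830.75 mm² minus the doubly-counted overlap 60.00 mm² gives 770.75 mm² — area = 770.75 mm². So its area = 770.75 mm². Layer 124 (z = 24.8): the cube is not intersected at this z (z outside [0, 13.5]); the cube at (12.5, 0.5) is present — its section is the full 23.5×29.5 rectangle (area 693.25 mm²); the cube at (-3, 2.5) is absent (z outside [3, 22]); Combining (union): only the 23.5×29.5 cube at (12.5, 0.5) is present, so the union is just that shape — area = 693.25 mm². So its area = 693.25 mm². Layer 69 is larger (770.75 vs 693.25 mm²).

layer 69 (z = 13.8 mm)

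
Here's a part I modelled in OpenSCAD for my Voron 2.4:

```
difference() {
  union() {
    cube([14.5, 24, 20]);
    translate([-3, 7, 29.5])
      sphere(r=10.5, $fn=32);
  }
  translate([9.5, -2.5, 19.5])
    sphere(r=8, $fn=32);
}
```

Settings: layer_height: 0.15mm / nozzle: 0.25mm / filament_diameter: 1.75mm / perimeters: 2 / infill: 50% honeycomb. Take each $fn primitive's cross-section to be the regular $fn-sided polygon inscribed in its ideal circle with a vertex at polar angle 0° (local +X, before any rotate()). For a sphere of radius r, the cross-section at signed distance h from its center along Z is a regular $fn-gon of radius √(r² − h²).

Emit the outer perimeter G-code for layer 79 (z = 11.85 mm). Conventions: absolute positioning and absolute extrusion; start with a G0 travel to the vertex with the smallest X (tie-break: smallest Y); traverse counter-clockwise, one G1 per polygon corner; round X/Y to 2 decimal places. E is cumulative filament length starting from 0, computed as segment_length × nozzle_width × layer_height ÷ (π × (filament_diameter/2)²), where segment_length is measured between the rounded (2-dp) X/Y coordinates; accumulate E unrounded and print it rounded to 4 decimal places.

At z = 11.85 mm: the cube (footprint 14.5×24) is included at this height; the sphere at (-3, 7) is absent (|z−center|=17.650 > r=10.5); Taking the union: only the 14.5×24 cube is present, so the union is just that shape — 1 connected region; the r=8 sphere at (9.5, -2.5) slices to a regular 32-gon of circumradius 2.340 (√(r²−h²) with h=7.65 from center); After the difference (first − rest): starting from that combined region, the r=8 sphere at (9.5, -2.5) misses the remaining region (no effect) — 1 connected region. The outline is a single polygon with 4 vertices. Extrusion per mm of travel: 0.25 × 0.15 / (π × 0.875²) = 0.015591. Accumulating E over each segment gives final E = 1.2005.

G0 X0.00 Y0.00 Z11.85
G1 X14.50 Y0.00 E0.2261
G1 X14.50 Y24.00 E0.6002
G1 X0.00 Y24.00 E0.8263
G1 X0.00 Y0.00 E1.2005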